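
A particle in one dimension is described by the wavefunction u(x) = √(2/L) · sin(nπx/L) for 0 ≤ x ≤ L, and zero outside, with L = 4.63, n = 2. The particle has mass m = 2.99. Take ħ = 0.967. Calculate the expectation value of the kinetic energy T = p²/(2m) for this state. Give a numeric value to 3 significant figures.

T = −(ħ²/2m) d²/dx², so ⟨T⟩ = −(ħ²/2m) ∫ u*·u'' dx; with m = 2.99.
d/dx sin(nπx/L) = (nπ/L)·cos(nπx/L) and d²/dx² sin(nπx/L) = −(nπ/L)²·sin(nπx/L); on 0 ≤ x ≤ L, ∫sin²(nπx/L) dx = L/2 and ∫sin(nπx/L)·cos(nπx/L) dx = 0.
⟨T⟩ = 0.28797.

0.288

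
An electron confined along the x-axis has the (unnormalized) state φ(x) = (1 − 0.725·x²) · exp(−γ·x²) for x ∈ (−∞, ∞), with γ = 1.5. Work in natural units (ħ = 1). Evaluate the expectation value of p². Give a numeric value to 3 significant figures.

2.51

p² φ = −ħ² d²φ/dx²; ⟨p²⟩ = −ħ² ∫ φ*·φ'' dx / ∫|φ|² dx.
Expand each integrand as polynomial × e^(−2γx²) and use ∫x^(2j)·e^(−2γx²) dx = (2j−1)!!/(4γ)^j · √(π/(2γ)), odd powers → 0; here √(π/(2γ)) = 1.0233. Differentiate with the product rule, d/dx e^(−γx²) = −2γx·e^(−γx²).
State is unnormalized: ∫|φ|² dx = 0.82085, and ∫φ*·(−ħ² φ'') dx = 2.0628, so ⟨p²⟩ = 2.0628 / 0.82085.
⟨p²⟩ = 2.5131.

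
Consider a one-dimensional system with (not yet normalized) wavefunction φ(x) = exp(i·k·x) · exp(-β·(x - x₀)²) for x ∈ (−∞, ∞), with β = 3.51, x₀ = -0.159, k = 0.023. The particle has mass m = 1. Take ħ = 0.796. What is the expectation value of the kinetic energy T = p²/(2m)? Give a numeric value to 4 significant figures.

1.112

T = −(ħ²/2m) d²/dx², so ⟨T⟩ = −(ħ²/2m) ∫ φ*·φ'' dx / ∫|φ|² dx; with m = 1.
Gaussian moments (u = x − x₀): ∫u^(2j)·e^(−2βu²) du = (2j−1)!!/(4β)^j · √(π/(2β)), odd powers integrate to 0; here √(π/(2β)) = 0.66897. Derivatives: φ′ = (ik − 2βu)·φ, φ″ = ((ik − 2βu)² − 2β)·φ; the odd-in-u pieces drop out.
State is unnormalized: ∫|φ|² dx = 0.66897, and ∫φ*·(−ħ²/2m · φ'') dx = 0.74400, so ⟨T⟩ = 0.74400 / 0.66897.
⟨T⟩ = 1.1122.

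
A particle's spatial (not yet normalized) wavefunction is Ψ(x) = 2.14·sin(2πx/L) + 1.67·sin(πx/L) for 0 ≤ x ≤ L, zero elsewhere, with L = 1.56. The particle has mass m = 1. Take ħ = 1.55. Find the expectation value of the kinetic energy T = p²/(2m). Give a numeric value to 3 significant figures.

14.0

T = −(ħ²/2m) d²/dx², so ⟨T⟩ = −(ħ²/2m) ∫ Ψ*·Ψ'' dx / ∫|Ψ|² dx; with m = 1.
d²/dx² sin(jπx/L) = −(jπ/L)²·sin(jπx/L); on 0 ≤ x ≤ L, ∫sin²(jπx/L) dx = L/2 and ∫sin(jπx/L)·sin(lπx/L) dx = 0 for j ≠ l, so only diagonal terms survive in ∫|Ψ|² and ∫Ψ·Ψ″; ∫Ψ·Ψ′ dx = [Ψ²/2] between the walls = 0.
State is unnormalized: ∫|Ψ|² dx = 5.7474, and ∫Ψ*·(−ħ²/2m · Ψ'') dx = 80.207, so ⟨T⟩ = 80.207 / 5.7474.
⟨T⟩ = 13.955.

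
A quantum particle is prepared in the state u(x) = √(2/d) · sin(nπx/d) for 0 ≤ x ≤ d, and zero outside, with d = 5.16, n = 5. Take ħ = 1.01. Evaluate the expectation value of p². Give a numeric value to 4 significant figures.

p² u = −ħ² d²u/dx²; ⟨p²⟩ = −ħ² ∫ u*·u'' dx.
d/dx sin(nπx/d) = (nπ/d)·cos(nπx/d) and d²/dx² sin(nπx/d) = −(nπ/d)²·sin(nπx/d); on 0 ≤ x ≤ d, ∫sin²(nπx/d) dx = d/2 and ∫sin(nπx/d)·cos(nπx/d) dx = 0.
⟨p²⟩ = 9.4533.

9.453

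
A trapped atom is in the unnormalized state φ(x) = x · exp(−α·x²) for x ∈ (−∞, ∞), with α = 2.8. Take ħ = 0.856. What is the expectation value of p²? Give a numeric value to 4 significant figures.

6.155

p² φ = −ħ² d²φ/dx²; ⟨p²⟩ = −ħ² ∫ φ*·φ'' dx / ∫|φ|² dx.
Expand each integrand as polynomial × e^(−2αx²) and use ∫x^(2j)·e^(−2αx²) dx = (2j−1)!!/(4α)^j · √(π/(2α)), odd powers → 0; here √(π/(2α)) = 0.74900. Differentiate with the product rule, d/dx e^(−αx²) = −2αx·e^(−αx²).
State is unnormalized: ∫|φ|² dx = 0.066875, and ∫φ*·(−ħ² φ'') dx = 0.41161, so ⟨p²⟩ = 0.41161 / 0.066875.
⟨p²⟩ = 6.1550.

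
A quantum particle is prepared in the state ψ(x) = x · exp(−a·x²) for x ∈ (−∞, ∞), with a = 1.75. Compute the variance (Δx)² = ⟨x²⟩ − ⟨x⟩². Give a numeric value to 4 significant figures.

Compute ⟨x⟩ and ⟨x²⟩ separately, then (Δx)² = ⟨x²⟩ − ⟨x⟩².
Expand each integrand as polynomial × e^(−2ax²) and use ∫x^(2j)·e^(−2ax²) dx = (2j−1)!!/(4a)^j · √(π/(2a)), odd powers → 0; here √(π/(2a)) = 0.94742.
Normalization: ∫|ψ|² dx = 0.13535.
⟨x⟩ = 0.0000 and ⟨x²⟩ = 0.42857.
(Δx)² = 0.42857 − (0.0000)² = 0.42857.

0.4286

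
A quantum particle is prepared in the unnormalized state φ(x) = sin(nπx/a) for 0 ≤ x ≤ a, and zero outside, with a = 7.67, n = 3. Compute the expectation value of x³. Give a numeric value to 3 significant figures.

109.

⟨x³⟩ = ∫ x³·|φ|² dx / ∫|φ|² dx (integrals over the domain).
With sin²θ = (1 − cos2θ)/2 on 0 ≤ x ≤ a: ∫sin²(nπx/a) dx = a/2, ∫x·sin²(nπx/a) dx = a²/4, ∫x²·sin²(nπx/a) dx = a³·(1/6 − 1/(4n²π²)); higher powers xᵏ the same way, integrating xᵏ·cos(2nπx/a) by parts.
State is unnormalized: ∫|φ|² dx = 3.8350, and ∫φ*·x³·φ dx = 417.99, so ⟨x³⟩ = 417.99 / 3.8350.
⟨x³⟩ = 108.99.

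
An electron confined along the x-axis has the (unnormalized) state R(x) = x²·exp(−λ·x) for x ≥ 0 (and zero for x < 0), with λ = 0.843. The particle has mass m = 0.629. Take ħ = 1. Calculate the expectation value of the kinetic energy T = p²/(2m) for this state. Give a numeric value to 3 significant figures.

T = −(ħ²/2m) d²/dx², so ⟨T⟩ = −(ħ²/2m) ∫ R*·R'' dx / ∫|R|² dx; with m = 0.629.
Differentiate x²·exp(−λ·x) with the product rule; every integrand then reduces to terms xʲ·e^(−2λx) on [0, ∞), with ∫₀^∞ xʲ·e^(−2λx) dx = j!/(2λ)^(j+1).
State is unnormalized: ∫|R|² dx = 1.7617, and ∫R*·(−ħ²/2m · R'') dx = 0.33172, so ⟨T⟩ = 0.33172 / 1.7617.
⟨T⟩ = 0.18830.

0.188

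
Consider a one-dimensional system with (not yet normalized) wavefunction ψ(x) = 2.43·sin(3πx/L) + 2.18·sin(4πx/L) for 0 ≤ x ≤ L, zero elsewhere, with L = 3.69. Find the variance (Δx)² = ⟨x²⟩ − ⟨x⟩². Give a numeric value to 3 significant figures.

0.543

Compute ⟨x⟩ and ⟨x²⟩ separately, then (Δx)² = ⟨x²⟩ − ⟨x⟩².
On 0 ≤ x ≤ L (j ≠ l): ∫sin²(jπx/L) dx = L/2, ∫sin(jπx/L)·sin(lπx/L) dx = 0; diagonal moments ∫x·sin²(jπx/L) dx = L²/4, ∫x²·sin²(jπx/L) dx = L³·(1/6 − 1/(4j²π²)); cross terms ∫x·sin(jπx/L)·sin(lπx/L) dx = 0 for j + l even and −4jlL²/(π²(j² − l²)²) for j + l odd, ∫x²·sin(jπx/L)·sin(lπx/L) dx = (−1)^(j+l)·4jlL³/(π²(j² − l²)²); higher powers the same way via product-to-sum and parts.
Normalization: ∫|ψ|² dx = 19.663.
⟨x⟩ = 1.1168 and ⟨x²⟩ = 1.7900.
(Δx)² = 1.7900 − (1.1168)² = 0.54272.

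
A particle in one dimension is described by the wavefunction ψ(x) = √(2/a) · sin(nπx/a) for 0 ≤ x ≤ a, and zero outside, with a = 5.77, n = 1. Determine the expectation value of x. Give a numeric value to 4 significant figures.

⟨x⟩ = ∫ x·|ψ|² dx (integrals over the domain).
With sin²θ = (1 − cos2θ)/2 on 0 ≤ x ≤ a: ∫sin²(nπx/a) dx = a/2, ∫x·sin²(nπx/a) dx = a²/4, ∫x²·sin²(nπx/a) dx = a³·(1/6 − 1/(4n²π²)); higher powers xᵏ the same way, integrating xᵏ·cos(2nπx/a) by parts.
⟨x⟩ = 2.8850.

2.885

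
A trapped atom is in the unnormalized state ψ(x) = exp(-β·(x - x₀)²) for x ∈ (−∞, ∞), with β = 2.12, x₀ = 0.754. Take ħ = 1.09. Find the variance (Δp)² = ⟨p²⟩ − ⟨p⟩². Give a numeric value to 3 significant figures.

Compute ⟨p⟩ and ⟨p²⟩ separately; (Δp)² = ⟨p²⟩ − ⟨p⟩².
Gaussian moments (u = x − x₀): ∫u^(2j)·e^(−2βu²) du = (2j−1)!!/(4β)^j · √(π/(2β)), odd powers integrate to 0; here √(π/(2β)) = 0.86078. Derivatives: d/dx e^(−βu²) = −2βu·e^(−βu²), d²/dx² e^(−βu²) = (4β²u² − 2β)·e^(−βu²).
Normalization: ∫|ψ|² dx = 0.86078.
⟨p⟩ = 0.0000 and ⟨p²⟩ = 2.5188.
(Δp)² = 2.5188 − (0.0000)² = 2.5188.

2.52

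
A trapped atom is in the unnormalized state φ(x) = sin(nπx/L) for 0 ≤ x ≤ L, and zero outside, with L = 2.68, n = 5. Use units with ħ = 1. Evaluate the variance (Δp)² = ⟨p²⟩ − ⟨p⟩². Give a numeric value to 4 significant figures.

Compute ⟨p⟩ and ⟨p²⟩ separately; (Δp)² = ⟨p²⟩ − ⟨p⟩².
d/dx sin(nπx/L) = (nπ/L)·cos(nπx/L) and d²/dx² sin(nπx/L) = −(nπ/L)²·sin(nπx/L); on 0 ≤ x ≤ L, ∫sin²(nπx/L) dx = L/2 and ∫sin(nπx/L)·cos(nπx/L) dx = 0.
Normalization: ∫|φ|² dx = 1.3400.
⟨p⟩ = 0.0000 and ⟨p²⟩ = 34.353.
(Δp)² = 34.353 − (0.0000)² = 34.353.

34.35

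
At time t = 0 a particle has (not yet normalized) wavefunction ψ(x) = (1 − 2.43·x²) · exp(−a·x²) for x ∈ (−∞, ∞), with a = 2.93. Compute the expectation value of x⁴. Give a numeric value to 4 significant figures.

⟨x⁴⟩ = ∫ x⁴·|ψ|² dx / ∫|ψ|² dx (integrals over the domain).
Expand each integrand as polynomial × e^(−2ax²) and use ∫x^(2j)·e^(−2ax²) dx = (2j−1)!!/(4a)^j · √(π/(2a)), odd powers → 0; here √(π/(2a)) = 0.73219.
State is unnormalized: ∫|ψ|² dx = 0.52300, and ∫ψ*·x⁴·ψ dx = 0.0068962, so ⟨x⁴⟩ = 0.0068962 / 0.52300.
⟨x⁴⟩ = 0.013186.

0.01319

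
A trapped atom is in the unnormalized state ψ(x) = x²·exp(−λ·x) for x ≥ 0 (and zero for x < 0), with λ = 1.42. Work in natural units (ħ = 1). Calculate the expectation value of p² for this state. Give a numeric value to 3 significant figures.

0.672

p² ψ = −ħ² d²ψ/dx²; ⟨p²⟩ = −ħ² ∫ ψ*·ψ'' dx / ∫|ψ|² dx.
Differentiate x²·exp(−λ·x) with the product rule; every integrand then reduces to terms xʲ·e^(−2λx) on [0, ∞), with ∫₀^∞ xʲ·e^(−2λx) dx = j!/(2λ)^(j+1).
State is unnormalized: ∫|ψ|² dx = 0.12990, and ∫ψ*·(−ħ² ψ'') dx = 0.087312, so ⟨p²⟩ = 0.087312 / 0.12990.
⟨p²⟩ = 0.67213.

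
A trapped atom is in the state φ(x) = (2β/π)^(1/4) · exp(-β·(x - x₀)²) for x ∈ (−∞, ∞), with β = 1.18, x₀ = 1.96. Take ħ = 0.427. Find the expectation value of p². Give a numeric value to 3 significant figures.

0.215

p² φ = −ħ² d²φ/dx²; ⟨p²⟩ = −ħ² ∫ φ*·φ'' dx.
Gaussian moments (u = x − x₀): ∫u^(2j)·e^(−2βu²) du = (2j−1)!!/(4β)^j · √(π/(2β)), odd powers integrate to 0; here √(π/(2β)) = 1.1538. Derivatives: d/dx e^(−βu²) = −2βu·e^(−βu²), d²/dx² e^(−βu²) = (4β²u² − 2β)·e^(−βu²).
⟨p²⟩ = 0.21515.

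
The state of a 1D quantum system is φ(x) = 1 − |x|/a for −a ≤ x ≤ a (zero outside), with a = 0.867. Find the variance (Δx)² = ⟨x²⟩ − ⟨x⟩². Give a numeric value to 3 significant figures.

Compute ⟨x⟩ and ⟨x²⟩ separately, then (Δx)² = ⟨x²⟩ − ⟨x⟩².
φ is even, so ∫ over [−a, a] = 2∫₀ᵃ with φ = 1 − x/a there: ∫₀ᵃ (1 − x/a)² dx = a/3, ∫₀ᵃ x²(1 − x/a)² dx = a³/30, ∫₀ᵃ x⁴(1 − x/a)² dx = a⁵/105.
Normalization: ∫|φ|² dx = 0.57800.
⟨x⟩ = 0.0000 and ⟨x²⟩ = 0.075169.
(Δx)² = 0.075169 − (0.0000)² = 0.075169.

0.0752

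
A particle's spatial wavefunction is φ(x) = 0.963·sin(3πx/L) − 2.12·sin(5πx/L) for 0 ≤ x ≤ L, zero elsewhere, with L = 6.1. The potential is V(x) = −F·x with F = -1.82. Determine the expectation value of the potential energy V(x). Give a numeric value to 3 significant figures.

⟨V⟩ = ∫ V(x)·|φ|² dx / ∫|φ|² dx.
On 0 ≤ x ≤ L (j ≠ l): ∫sin²(jπx/L) dx = L/2, ∫sin(jπx/L)·sin(lπx/L) dx = 0; diagonal moments ∫x·sin²(jπx/L) dx = L²/4, ∫x²·sin²(jπx/L) dx = L³·(1/6 − 1/(4j²π²)); cross terms ∫x·sin(jπx/L)·sin(lπx/L) dx = 0 for j + l even and −4jlL²/(π²(j² − l²)²) for j + l odd, ∫x²·sin(jπx/L)·sin(lπx/L) dx = (−1)^(j+l)·4jlL³/(π²(j² − l²)²); higher powers the same way via product-to-sum and parts.
State is unnormalized: ∫|φ|² dx = 16.536, and ∫φ*·V(x)·φ dx = 91.794, so ⟨V⟩ = 91.794 / 16.536.
⟨V⟩ = 5.5510.

5.55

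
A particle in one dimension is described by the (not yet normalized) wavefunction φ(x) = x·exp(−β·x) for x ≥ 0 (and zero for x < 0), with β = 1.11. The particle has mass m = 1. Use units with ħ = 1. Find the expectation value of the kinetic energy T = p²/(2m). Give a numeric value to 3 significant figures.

T = −(ħ²/2m) d²/dx², so ⟨T⟩ = −(ħ²/2m) ∫ φ*·φ'' dx / ∫|φ|² dx; with m = 1.
Differentiate x·exp(−β·x) with the product rule; every integrand then reduces to terms xʲ·e^(−2βx) on [0, ∞), with ∫₀^∞ xʲ·e^(−2βx) dx = j!/(2β)^(j+1).
State is unnormalized: ∫|φ|² dx = 0.18280, and ∫φ*·(−ħ²/2m · φ'') dx = 0.11261, so ⟨T⟩ = 0.11261 / 0.18280.
⟨T⟩ = 0.61605.

0.616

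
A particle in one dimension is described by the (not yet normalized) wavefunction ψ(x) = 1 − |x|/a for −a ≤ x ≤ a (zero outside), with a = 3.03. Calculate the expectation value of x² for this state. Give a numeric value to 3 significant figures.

0.918

⟨x²⟩ = ∫ x²·|ψ|² dx / ∫|ψ|² dx (integrals over the domain).
ψ is even, so ∫ over [−a, a] = 2∫₀ᵃ with ψ = 1 − x/a there: ∫₀ᵃ (1 − x/a)² dx = a/3, ∫₀ᵃ x²(1 − x/a)² dx = a³/30, ∫₀ᵃ x⁴(1 − x/a)² dx = a⁵/105.
State is unnormalized: ∫|ψ|² dx = 2.0200, and ∫ψ*·x²·ψ dx = 1.8545, so ⟨x²⟩ = 1.8545 / 2.0200.
⟨x²⟩ = 0.91809.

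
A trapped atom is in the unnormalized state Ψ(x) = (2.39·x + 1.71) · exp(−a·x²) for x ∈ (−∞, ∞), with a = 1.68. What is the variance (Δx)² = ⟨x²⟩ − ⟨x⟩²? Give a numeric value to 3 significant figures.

0.112

Compute ⟨x⟩ and ⟨x²⟩ separately, then (Δx)² = ⟨x²⟩ − ⟨x⟩².
Expand each integrand as polynomial × e^(−2ax²) and use ∫x^(2j)·e^(−2ax²) dx = (2j−1)!!/(4a)^j · √(π/(2a)), odd powers → 0; here √(π/(2a)) = 0.96695.
Normalization: ∫|Ψ|² dx = 3.6494.
⟨x⟩ = 0.32228 and ⟨x²⟩ = 0.21584.
(Δx)² = 0.21584 − (0.32228)² = 0.11197.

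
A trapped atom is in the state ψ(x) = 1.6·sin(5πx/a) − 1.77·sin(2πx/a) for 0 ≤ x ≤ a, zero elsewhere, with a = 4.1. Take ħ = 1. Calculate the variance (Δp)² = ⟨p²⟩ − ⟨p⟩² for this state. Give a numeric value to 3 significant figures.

7.89

Compute ⟨p⟩ and ⟨p²⟩ separately; (Δp)² = ⟨p²⟩ − ⟨p⟩².
d²/dx² sin(jπx/a) = −(jπ/a)²·sin(jπx/a); on 0 ≤ x ≤ a, ∫sin²(jπx/a) dx = a/2 and ∫sin(jπx/a)·sin(lπx/a) dx = 0 for j ≠ l, so only diagonal terms survive in ∫|ψ|² and ∫ψ·ψ″; ∫ψ·ψ′ dx = [ψ²/2] between the walls = 0.
Normalization: ∫|ψ|² dx = 11.670.
⟨p⟩ = 0.0000 and ⟨p²⟩ = 7.8929.
(Δp)² = 7.8929 − (0.0000)² = 7.8929.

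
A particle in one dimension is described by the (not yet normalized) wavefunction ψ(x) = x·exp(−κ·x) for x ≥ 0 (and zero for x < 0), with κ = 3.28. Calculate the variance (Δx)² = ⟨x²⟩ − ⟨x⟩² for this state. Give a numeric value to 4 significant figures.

Compute ⟨x⟩ and ⟨x²⟩ separately, then (Δx)² = ⟨x²⟩ − ⟨x⟩².
Every integrand reduces to terms xʲ·e^(−2κx) on [0, ∞); use ∫₀^∞ xʲ·e^(−2κx) dx = j!/(2κ)^(j+1).
Normalization: ∫|ψ|² dx = 0.0070847.
⟨x⟩ = 0.45732 and ⟨x²⟩ = 0.27885.
(Δx)² = 0.27885 − (0.45732)² = 0.069713.

0.06971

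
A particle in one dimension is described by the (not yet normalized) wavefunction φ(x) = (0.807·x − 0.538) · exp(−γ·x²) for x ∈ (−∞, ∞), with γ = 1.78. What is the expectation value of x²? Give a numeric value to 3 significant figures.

0.208

⟨x²⟩ = ∫ x²·|φ|² dx / ∫|φ|² dx (integrals over the domain).
Expand each integrand as polynomial × e^(−2γx²) and use ∫x^(2j)·e^(−2γx²) dx = (2j−1)!!/(4γ)^j · √(π/(2γ)), odd powers → 0; here √(π/(2γ)) = 0.93940.
State is unnormalized: ∫|φ|² dx = 0.35783, and ∫φ*·x²·φ dx = 0.074393, so ⟨x²⟩ = 0.074393 / 0.35783.
⟨x²⟩ = 0.20790.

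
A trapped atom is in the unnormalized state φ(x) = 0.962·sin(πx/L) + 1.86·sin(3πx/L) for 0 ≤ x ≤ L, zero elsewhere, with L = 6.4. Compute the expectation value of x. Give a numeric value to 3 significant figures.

3.20

⟨x⟩ = ∫ x·|φ|² dx / ∫|φ|² dx (integrals over the domain).
On 0 ≤ x ≤ L (j ≠ l): ∫sin²(jπx/L) dx = L/2, ∫sin(jπx/L)·sin(lπx/L) dx = 0; diagonal moments ∫x·sin²(jπx/L) dx = L²/4, ∫x²·sin²(jπx/L) dx = L³·(1/6 − 1/(4j²π²)); cross terms ∫x·sin(jπx/L)·sin(lπx/L) dx = 0 for j + l even and −4jlL²/(π²(j² − l²)²) for j + l odd, ∫x²·sin(jπx/L)·sin(lπx/L) dx = (−1)^(j+l)·4jlL³/(π²(j² − l²)²); higher powers the same way via product-to-sum and parts.
State is unnormalized: ∫|φ|² dx = 14.032, and ∫φ*·x·φ dx = 44.903, so ⟨x⟩ = 44.903 / 14.032.
⟨x⟩ = 3.2000.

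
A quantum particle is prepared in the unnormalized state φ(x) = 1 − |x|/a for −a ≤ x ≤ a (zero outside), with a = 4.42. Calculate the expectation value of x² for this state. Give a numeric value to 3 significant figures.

1.95

⟨x²⟩ = ∫ x²·|φ|² dx / ∫|φ|² dx (integrals over the domain).
φ is even, so ∫ over [−a, a] = 2∫₀ᵃ with φ = 1 − x/a there: ∫₀ᵃ (1 − x/a)² dx = a/3, ∫₀ᵃ x²(1 − x/a)² dx = a³/30, ∫₀ᵃ x⁴(1 − x/a)² dx = a⁵/105.
State is unnormalized: ∫|φ|² dx = 2.9467, and ∫φ*·x²·φ dx = 5.7567, so ⟨x²⟩ = 5.7567 / 2.9467.
⟨x²⟩ = 1.9536.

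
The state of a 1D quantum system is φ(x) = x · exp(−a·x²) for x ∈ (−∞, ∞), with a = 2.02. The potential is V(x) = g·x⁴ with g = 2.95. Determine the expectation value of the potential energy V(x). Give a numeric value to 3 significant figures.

0.678

⟨V⟩ = ∫ V(x)·|φ|² dx / ∫|φ|² dx.
Expand each integrand as polynomial × e^(−2ax²) and use ∫x^(2j)·e^(−2ax²) dx = (2j−1)!!/(4a)^j · √(π/(2a)), odd powers → 0; here √(π/(2a)) = 0.88183.
State is unnormalized: ∫|φ|² dx = 0.10914, and ∫φ*·V(x)·φ dx = 0.073971, so ⟨V⟩ = 0.073971 / 0.10914.
⟨V⟩ = 0.67778.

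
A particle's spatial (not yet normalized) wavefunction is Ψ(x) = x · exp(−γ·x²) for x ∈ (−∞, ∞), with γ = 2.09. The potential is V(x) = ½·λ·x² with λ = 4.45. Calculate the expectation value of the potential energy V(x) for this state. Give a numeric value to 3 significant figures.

⟨V⟩ = ∫ V(x)·|Ψ|² dx / ∫|Ψ|² dx.
Expand each integrand as polynomial × e^(−2γx²) and use ∫x^(2j)·e^(−2γx²) dx = (2j−1)!!/(4γ)^j · √(π/(2γ)), odd powers → 0; here √(π/(2γ)) = 0.86694.
State is unnormalized: ∫|Ψ|² dx = 0.10370, and ∫Ψ*·V(x)·Ψ dx = 0.082799, so ⟨V⟩ = 0.082799 / 0.10370.
⟨V⟩ = 0.79844.

0.798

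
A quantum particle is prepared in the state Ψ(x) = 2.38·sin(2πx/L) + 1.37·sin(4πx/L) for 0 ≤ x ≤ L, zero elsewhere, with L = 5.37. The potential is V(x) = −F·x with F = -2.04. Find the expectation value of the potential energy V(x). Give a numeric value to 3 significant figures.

⟨V⟩ = ∫ V(x)·|Ψ|² dx / ∫|Ψ|² dx.
On 0 ≤ x ≤ L (j ≠ l): ∫sin²(jπx/L) dx = L/2, ∫sin(jπx/L)·sin(lπx/L) dx = 0; diagonal moments ∫x·sin²(jπx/L) dx = L²/4, ∫x²·sin²(jπx/L) dx = L³·(1/6 − 1/(4j²π²)); cross terms ∫x·sin(jπx/L)·sin(lπx/L) dx = 0 for j + l even and −4jlL²/(π²(j² − l²)²) for j + l odd, ∫x²·sin(jπx/L)·sin(lπx/L) dx = (−1)^(j+l)·4jlL³/(π²(j² − l²)²); higher powers the same way via product-to-sum and parts.
State is unnormalized: ∫|Ψ|² dx = 20.248, and ∫Ψ*·V(x)·Ψ dx = 110.91, so ⟨V⟩ = 110.91 / 20.248.
⟨V⟩ = 5.4774.

5.48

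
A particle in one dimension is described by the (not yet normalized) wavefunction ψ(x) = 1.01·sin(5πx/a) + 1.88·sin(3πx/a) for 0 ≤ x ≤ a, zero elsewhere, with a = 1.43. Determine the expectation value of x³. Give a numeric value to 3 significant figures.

⟨x³⟩ = ∫ x³·|ψ|² dx / ∫|ψ|² dx (integrals over the domain).
On 0 ≤ x ≤ a (j ≠ l): ∫sin²(jπx/a) dx = a/2, ∫sin(jπx/a)·sin(lπx/a) dx = 0; diagonal moments ∫x·sin²(jπx/a) dx = a²/4, ∫x²·sin²(jπx/a) dx = a³·(1/6 − 1/(4j²π²)); cross terms ∫x·sin(jπx/a)·sin(lπx/a) dx = 0 for j + l even and −4jla²/(π²(j² − l²)²) for j + l odd, ∫x²·sin(jπx/a)·sin(lπx/a) dx = (−1)^(j+l)·4jla³/(π²(j² − l²)²); higher powers the same way via product-to-sum and parts.
State is unnormalized: ∫|ψ|² dx = 3.2565, and ∫ψ*·x³·ψ dx = 2.8774, so ⟨x³⟩ = 2.8774 / 3.2565.
⟨x³⟩ = 0.88360.

0.884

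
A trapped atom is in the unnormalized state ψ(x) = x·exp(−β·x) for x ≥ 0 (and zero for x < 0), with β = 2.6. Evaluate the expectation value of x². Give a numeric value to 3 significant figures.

0.444

⟨x²⟩ = ∫ x²·|ψ|² dx / ∫|ψ|² dx (integrals over the domain).
Every integrand reduces to terms xʲ·e^(−2βx) on [0, ∞); use ∫₀^∞ xʲ·e^(−2βx) dx = j!/(2β)^(j+1).
State is unnormalized: ∫|ψ|² dx = 0.014224, and ∫ψ*·x²·ψ dx = 0.0063124, so ⟨x²⟩ = 0.0063124 / 0.014224.
⟨x²⟩ = 0.44379.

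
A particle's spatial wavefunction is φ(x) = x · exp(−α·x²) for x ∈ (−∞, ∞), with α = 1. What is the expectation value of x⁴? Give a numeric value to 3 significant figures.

0.938

⟨x⁴⟩ = ∫ x⁴·|φ|² dx / ∫|φ|² dx (integrals over the domain).
Expand each integrand as polynomial × e^(−2αx²) and use ∫x^(2j)·e^(−2αx²) dx = (2j−1)!!/(4α)^j · √(π/(2α)), odd powers → 0; here √(π/(2α)) = 1.2533.
State is unnormalized: ∫|φ|² dx = 0.31333, and ∫φ*·x⁴·φ dx = 0.29375, so ⟨x⁴⟩ = 0.29375 / 0.31333.
⟨x⁴⟩ = 0.93750.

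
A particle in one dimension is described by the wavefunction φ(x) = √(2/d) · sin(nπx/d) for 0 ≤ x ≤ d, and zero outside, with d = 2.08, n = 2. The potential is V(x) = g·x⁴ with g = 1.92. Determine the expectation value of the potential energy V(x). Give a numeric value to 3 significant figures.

⟨V⟩ = ∫ V(x)·|φ|² dx.
With sin²θ = (1 − cos2θ)/2 on 0 ≤ x ≤ d: ∫sin²(nπx/d) dx = d/2, ∫x·sin²(nπx/d) dx = d²/4, ∫x²·sin²(nπx/d) dx = d³·(1/6 − 1/(4n²π²)); higher powers xᵏ the same way, integrating xᵏ·cos(2nπx/d) by parts.
⟨V⟩ = 6.3119.

6.31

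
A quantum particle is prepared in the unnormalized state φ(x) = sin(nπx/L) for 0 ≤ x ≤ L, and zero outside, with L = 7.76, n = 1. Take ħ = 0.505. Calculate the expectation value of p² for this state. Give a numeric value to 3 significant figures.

p² φ = −ħ² d²φ/dx²; ⟨p²⟩ = −ħ² ∫ φ*·φ'' dx / ∫|φ|² dx.
d/dx sin(nπx/L) = (nπ/L)·cos(nπx/L) and d²/dx² sin(nπx/L) = −(nπ/L)²·sin(nπx/L); on 0 ≤ x ≤ L, ∫sin²(nπx/L) dx = L/2 and ∫sin(nπx/L)·cos(nπx/L) dx = 0.
State is unnormalized: ∫|φ|² dx = 3.8800, and ∫φ*·(−ħ² φ'') dx = 0.16218, so ⟨p²⟩ = 0.16218 / 3.8800.
⟨p²⟩ = 0.041798.

0.0418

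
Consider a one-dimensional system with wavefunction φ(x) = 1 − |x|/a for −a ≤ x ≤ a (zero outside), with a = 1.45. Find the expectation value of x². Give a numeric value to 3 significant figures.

⟨x²⟩ = ∫ x²·|φ|² dx / ∫|φ|² dx (integrals over the domain).
φ is even, so ∫ over [−a, a] = 2∫₀ᵃ with φ = 1 − x/a there: ∫₀ᵃ (1 − x/a)² dx = a/3, ∫₀ᵃ x²(1 − x/a)² dx = a³/30, ∫₀ᵃ x⁴(1 − x/a)² dx = a⁵/105.
State is unnormalized: ∫|φ|² dx = 0.96667, and ∫φ*·x²·φ dx = 0.20324, so ⟨x²⟩ = 0.20324 / 0.96667.
⟨x²⟩ = 0.21025.

0.210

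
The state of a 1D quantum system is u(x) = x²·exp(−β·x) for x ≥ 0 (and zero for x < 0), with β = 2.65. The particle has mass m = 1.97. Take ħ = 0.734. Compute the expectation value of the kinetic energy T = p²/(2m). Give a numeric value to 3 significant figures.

0.320

T = −(ħ²/2m) d²/dx², so ⟨T⟩ = −(ħ²/2m) ∫ u*·u'' dx / ∫|u|² dx; with m = 1.97.
Differentiate x²·exp(−β·x) with the product rule; every integrand then reduces to terms xʲ·e^(−2βx) on [0, ∞), with ∫₀^∞ xʲ·e^(−2βx) dx = j!/(2β)^(j+1).
State is unnormalized: ∫|u|² dx = 0.0057389, and ∫u*·(−ħ²/2m · u'') dx = 0.0018370, so ⟨T⟩ = 0.0018370 / 0.0057389.
⟨T⟩ = 0.32009.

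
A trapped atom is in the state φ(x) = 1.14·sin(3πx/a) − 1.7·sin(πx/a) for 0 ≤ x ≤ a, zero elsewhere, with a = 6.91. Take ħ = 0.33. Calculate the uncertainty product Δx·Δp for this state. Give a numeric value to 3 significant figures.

Δx = √(⟨x²⟩−⟨x⟩²), Δp = √(⟨p²⟩−⟨p⟩²).
On 0 ≤ x ≤ a (j ≠ l): ∫sin²(jπx/a) dx = a/2, ∫sin(jπx/a)·sin(lπx/a) dx = 0; diagonal moments ∫x·sin²(jπx/a) dx = a²/4, ∫x²·sin²(jπx/a) dx = a³·(1/6 − 1/(4j²π²)); cross terms ∫x·sin(jπx/a)·sin(lπx/a) dx = 0 for j + l even and −4jla²/(π²(j² − l²)²) for j + l odd, ∫x²·sin(jπx/a)·sin(lπx/a) dx = (−1)^(j+l)·4jla³/(π²(j² − l²)²); higher powers the same way via product-to-sum and parts. d²/dx² sin(jπx/a) = −(jπ/a)²·sin(jπx/a); on 0 ≤ x ≤ a, ∫sin²(jπx/a) dx = a/2 and ∫sin(jπx/a)·sin(lπx/a) dx = 0 for j ≠ l, so only diagonal terms survive in ∫|φ|² and ∫φ·φ″; ∫φ·φ′ dx = [φ²/2] between the walls = 0.
Normalization: ∫|φ|² dx = 14.475.
⟨x⟩ = 3.4550, ⟨x²⟩ = 12.486 ⇒ Δx = 0.74069.
⟨p⟩ = 0.0000, ⟨p²⟩ = 0.078370 ⇒ Δp = 0.27995.
Δx·Δp = 0.20735.

0.207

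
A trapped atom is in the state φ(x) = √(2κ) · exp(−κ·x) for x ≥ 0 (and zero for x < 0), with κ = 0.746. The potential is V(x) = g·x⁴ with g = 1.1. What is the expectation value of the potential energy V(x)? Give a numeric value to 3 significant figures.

5.33

⟨V⟩ = ∫ V(x)·|φ|² dx.
Every integrand reduces to terms xʲ·e^(−2κx) on [0, ∞); use ∫₀^∞ xʲ·e^(−2κx) dx = j!/(2κ)^(j+1).
⟨V⟩ = 5.3276.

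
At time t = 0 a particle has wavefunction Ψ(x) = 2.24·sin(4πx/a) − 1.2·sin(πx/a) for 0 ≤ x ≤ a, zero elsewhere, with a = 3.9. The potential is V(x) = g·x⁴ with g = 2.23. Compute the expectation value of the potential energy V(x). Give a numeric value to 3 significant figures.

⟨V⟩ = ∫ V(x)·|Ψ|² dx / ∫|Ψ|² dx.
On 0 ≤ x ≤ a (j ≠ l): ∫sin²(jπx/a) dx = a/2, ∫sin(jπx/a)·sin(lπx/a) dx = 0; diagonal moments ∫x·sin²(jπx/a) dx = a²/4, ∫x²·sin²(jπx/a) dx = a³·(1/6 − 1/(4j²π²)); cross terms ∫x·sin(jπx/a)·sin(lπx/a) dx = 0 for j + l even and −4jla²/(π²(j² − l²)²) for j + l odd, ∫x²·sin(jπx/a)·sin(lπx/a) dx = (−1)^(j+l)·4jla³/(π²(j² − l²)²); higher powers the same way via product-to-sum and parts.
State is unnormalized: ∫|Ψ|² dx = 12.592, and ∫Ψ*·V(x)·Ψ dx = 1284.7, so ⟨V⟩ = 1284.7 / 12.592.
⟨V⟩ = 102.02.

102.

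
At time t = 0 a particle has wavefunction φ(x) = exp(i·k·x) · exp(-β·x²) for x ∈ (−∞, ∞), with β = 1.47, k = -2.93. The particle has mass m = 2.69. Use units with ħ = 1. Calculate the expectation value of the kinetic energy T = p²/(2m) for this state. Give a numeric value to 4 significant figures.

1.869

T = −(ħ²/2m) d²/dx², so ⟨T⟩ = −(ħ²/2m) ∫ φ*·φ'' dx / ∫|φ|² dx; with m = 2.69.
Gaussian moments: ∫x^(2j)·e^(−2βx²) dx = (2j−1)!!/(4β)^j · √(π/(2β)), odd powers integrate to 0; here √(π/(2β)) = 1.0337. Derivatives: φ′ = (ik − 2βx)·φ, φ″ = ((ik − 2βx)² − 2β)·φ; the odd-in-x pieces drop out.
State is unnormalized: ∫|φ|² dx = 1.0337, and ∫φ*·(−ħ²/2m · φ'') dx = 1.9320, so ⟨T⟩ = 1.9320 / 1.0337.
⟨T⟩ = 1.8689.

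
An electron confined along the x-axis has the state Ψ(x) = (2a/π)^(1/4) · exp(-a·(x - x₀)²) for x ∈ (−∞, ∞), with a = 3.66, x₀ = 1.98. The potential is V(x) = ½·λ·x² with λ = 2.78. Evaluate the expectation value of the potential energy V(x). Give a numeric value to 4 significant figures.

⟨V⟩ = ∫ V(x)·|Ψ|² dx.
Gaussian moments (u = x − x₀): ∫u^(2j)·e^(−2au²) du = (2j−1)!!/(4a)^j · √(π/(2a)), odd powers integrate to 0; here √(π/(2a)) = 0.65512.
⟨V⟩ = 5.5443.

5.544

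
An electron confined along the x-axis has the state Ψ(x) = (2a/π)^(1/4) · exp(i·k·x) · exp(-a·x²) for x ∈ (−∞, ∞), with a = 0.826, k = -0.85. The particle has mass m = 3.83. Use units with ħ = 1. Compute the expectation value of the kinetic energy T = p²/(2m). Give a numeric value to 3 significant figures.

T = −(ħ²/2m) d²/dx², so ⟨T⟩ = −(ħ²/2m) ∫ Ψ*·Ψ'' dx; with m = 3.83.
Gaussian moments: ∫x^(2j)·e^(−2ax²) dx = (2j−1)!!/(4a)^j · √(π/(2a)), odd powers integrate to 0; here √(π/(2a)) = 1.3790. Derivatives: Ψ′ = (ik − 2ax)·Ψ, Ψ″ = ((ik − 2ax)² − 2a)·Ψ; the odd-in-x pieces drop out.
⟨T⟩ = 0.20215.

0.202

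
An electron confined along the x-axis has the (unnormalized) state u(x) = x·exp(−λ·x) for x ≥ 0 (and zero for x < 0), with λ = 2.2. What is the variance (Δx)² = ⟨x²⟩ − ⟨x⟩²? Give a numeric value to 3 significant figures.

Compute ⟨x⟩ and ⟨x²⟩ separately, then (Δx)² = ⟨x²⟩ − ⟨x⟩².
Every integrand reduces to terms xʲ·e^(−2λx) on [0, ∞); use ∫₀^∞ xʲ·e^(−2λx) dx = j!/(2λ)^(j+1).
Normalization: ∫|u|² dx = 0.023479.
⟨x⟩ = 0.68182 and ⟨x²⟩ = 0.61983.
(Δx)² = 0.61983 − (0.68182)² = 0.15496.

0.155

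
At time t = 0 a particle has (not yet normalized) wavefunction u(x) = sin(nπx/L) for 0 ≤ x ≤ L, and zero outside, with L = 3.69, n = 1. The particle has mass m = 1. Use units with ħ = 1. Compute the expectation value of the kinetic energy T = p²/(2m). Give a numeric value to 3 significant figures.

0.362

T = −(ħ²/2m) d²/dx², so ⟨T⟩ = −(ħ²/2m) ∫ u*·u'' dx / ∫|u|² dx; with m = 1.
d/dx sin(nπx/L) = (nπ/L)·cos(nπx/L) and d²/dx² sin(nπx/L) = −(nπ/L)²·sin(nπx/L); on 0 ≤ x ≤ L, ∫sin²(nπx/L) dx = L/2 and ∫sin(nπx/L)·cos(nπx/L) dx = 0.
State is unnormalized: ∫|u|² dx = 1.8450, and ∫u*·(−ħ²/2m · u'') dx = 0.66867, so ⟨T⟩ = 0.66867 / 1.8450.
⟨T⟩ = 0.36242.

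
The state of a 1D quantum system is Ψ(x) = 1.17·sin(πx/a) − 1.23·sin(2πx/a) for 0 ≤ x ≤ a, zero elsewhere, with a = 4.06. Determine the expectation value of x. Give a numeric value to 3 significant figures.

2.76

⟨x⟩ = ∫ x·|Ψ|² dx / ∫|Ψ|² dx (integrals over the domain).
On 0 ≤ x ≤ a (j ≠ l): ∫sin²(jπx/a) dx = a/2, ∫sin(jπx/a)·sin(lπx/a) dx = 0; diagonal moments ∫x·sin²(jπx/a) dx = a²/4, ∫x²·sin²(jπx/a) dx = a³·(1/6 − 1/(4j²π²)); cross terms ∫x·sin(jπx/a)·sin(lπx/a) dx = 0 for j + l even and −4jla²/(π²(j² − l²)²) for j + l odd, ∫x²·sin(jπx/a)·sin(lπx/a) dx = (−1)^(j+l)·4jla³/(π²(j² − l²)²); higher powers the same way via product-to-sum and parts.
State is unnormalized: ∫|Ψ|² dx = 5.8501, and ∫Ψ*·x·Ψ dx = 16.148, so ⟨x⟩ = 16.148 / 5.8501.
⟨x⟩ = 2.7604.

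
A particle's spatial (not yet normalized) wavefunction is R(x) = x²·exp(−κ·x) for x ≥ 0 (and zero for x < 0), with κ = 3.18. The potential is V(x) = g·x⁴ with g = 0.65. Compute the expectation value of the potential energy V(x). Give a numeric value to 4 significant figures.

0.6674

⟨V⟩ = ∫ V(x)·|R|² dx / ∫|R|² dx.
Every integrand reduces to terms xʲ·e^(−2κx) on [0, ∞); use ∫₀^∞ xʲ·e^(−2κx) dx = j!/(2κ)^(j+1).
State is unnormalized: ∫|R|² dx = 0.0023064, and ∫R*·V(x)·R dx = 0.0015393, so ⟨V⟩ = 0.0015393 / 0.0023064.
⟨V⟩ = 0.66741.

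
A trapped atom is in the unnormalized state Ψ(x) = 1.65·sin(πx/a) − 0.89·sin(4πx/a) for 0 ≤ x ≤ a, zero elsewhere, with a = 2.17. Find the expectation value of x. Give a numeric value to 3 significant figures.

⟨x⟩ = ∫ x·|Ψ|² dx / ∫|Ψ|² dx (integrals over the domain).
On 0 ≤ x ≤ a (j ≠ l): ∫sin²(jπx/a) dx = a/2, ∫sin(jπx/a)·sin(lπx/a) dx = 0; diagonal moments ∫x·sin²(jπx/a) dx = a²/4, ∫x²·sin²(jπx/a) dx = a³·(1/6 − 1/(4j²π²)); cross terms ∫x·sin(jπx/a)·sin(lπx/a) dx = 0 for j + l even and −4jla²/(π²(j² − l²)²) for j + l odd, ∫x²·sin(jπx/a)·sin(lπx/a) dx = (−1)^(j+l)·4jla³/(π²(j² − l²)²); higher powers the same way via product-to-sum and parts.
State is unnormalized: ∫|Ψ|² dx = 3.8133, and ∫Ψ*·x·Ψ dx = 4.2371, so ⟨x⟩ = 4.2371 / 3.8133.
⟨x⟩ = 1.1111.

1.11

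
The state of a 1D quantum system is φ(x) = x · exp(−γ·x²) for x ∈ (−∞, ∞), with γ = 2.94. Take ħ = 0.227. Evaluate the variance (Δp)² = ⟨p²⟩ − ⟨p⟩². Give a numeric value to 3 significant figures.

0.454

Compute ⟨p⟩ and ⟨p²⟩ separately; (Δp)² = ⟨p²⟩ − ⟨p⟩².
Expand each integrand as polynomial × e^(−2γx²) and use ∫x^(2j)·e^(−2γx²) dx = (2j−1)!!/(4γ)^j · √(π/(2γ)), odd powers → 0; here √(π/(2γ)) = 0.73095. Differentiate with the product rule, d/dx e^(−γx²) = −2γx·e^(−γx²).
Normalization: ∫|φ|² dx = 0.062155.
⟨p⟩ = 0.0000 and ⟨p²⟩ = 0.45449.
(Δp)² = 0.45449 − (0.0000)² = 0.45449.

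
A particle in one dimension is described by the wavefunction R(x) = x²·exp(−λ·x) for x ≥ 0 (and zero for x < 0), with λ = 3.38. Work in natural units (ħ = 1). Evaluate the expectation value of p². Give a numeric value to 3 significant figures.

p² R = −ħ² d²R/dx²; ⟨p²⟩ = −ħ² ∫ R*·R'' dx / ∫|R|² dx.
Differentiate x²·exp(−λ·x) with the product rule; every integrand then reduces to terms xʲ·e^(−2λx) on [0, ∞), with ∫₀^∞ xʲ·e^(−2λx) dx = j!/(2λ)^(j+1).
State is unnormalized: ∫|R|² dx = 0.0017001, and ∫R*·(−ħ² R'') dx = 0.0064743, so ⟨p²⟩ = 0.0064743 / 0.0017001.
⟨p²⟩ = 3.8081.

3.81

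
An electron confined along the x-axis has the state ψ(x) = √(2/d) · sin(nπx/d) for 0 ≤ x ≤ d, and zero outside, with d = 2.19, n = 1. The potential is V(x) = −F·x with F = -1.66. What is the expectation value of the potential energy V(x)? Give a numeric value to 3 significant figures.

1.82

⟨V⟩ = ∫ V(x)·|ψ|² dx.
With sin²θ = (1 − cos2θ)/2 on 0 ≤ x ≤ d: ∫sin²(nπx/d) dx = d/2, ∫x·sin²(nπx/d) dx = d²/4, ∫x²·sin²(nπx/d) dx = d³·(1/6 − 1/(4n²π²)); higher powers xᵏ the same way, integrating xᵏ·cos(2nπx/d) by parts.
⟨V⟩ = 1.8177.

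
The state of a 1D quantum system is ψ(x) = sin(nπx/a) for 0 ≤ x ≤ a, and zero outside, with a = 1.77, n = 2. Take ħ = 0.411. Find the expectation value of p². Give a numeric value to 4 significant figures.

p² ψ = −ħ² d²ψ/dx²; ⟨p²⟩ = −ħ² ∫ ψ*·ψ'' dx / ∫|ψ|² dx.
d/dx sin(nπx/a) = (nπ/a)·cos(nπx/a) and d²/dx² sin(nπx/a) = −(nπ/a)²·sin(nπx/a); on 0 ≤ x ≤ a, ∫sin²(nπx/a) dx = a/2 and ∫sin(nπx/a)·cos(nπx/a) dx = 0.
State is unnormalized: ∫|ψ|² dx = 0.88500, and ∫ψ*·(−ħ² ψ'') dx = 1.8838, so ⟨p²⟩ = 1.8838 / 0.88500.
⟨p²⟩ = 2.1286.

2.129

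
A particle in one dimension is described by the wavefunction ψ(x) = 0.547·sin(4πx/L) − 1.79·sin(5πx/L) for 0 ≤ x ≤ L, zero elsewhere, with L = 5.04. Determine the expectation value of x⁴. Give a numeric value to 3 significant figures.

⟨x⁴⟩ = ∫ x⁴·|ψ|² dx / ∫|ψ|² dx (integrals over the domain).
On 0 ≤ x ≤ L (j ≠ l): ∫sin²(jπx/L) dx = L/2, ∫sin(jπx/L)·sin(lπx/L) dx = 0; diagonal moments ∫x·sin²(jπx/L) dx = L²/4, ∫x²·sin²(jπx/L) dx = L³·(1/6 − 1/(4j²π²)); cross terms ∫x·sin(jπx/L)·sin(lπx/L) dx = 0 for j + l even and −4jlL²/(π²(j² − l²)²) for j + l odd, ∫x²·sin(jπx/L)·sin(lπx/L) dx = (−1)^(j+l)·4jlL³/(π²(j² − l²)²); higher powers the same way via product-to-sum and parts.
State is unnormalized: ∫|ψ|² dx = 8.8283, and ∫ψ*·x⁴·ψ dx = 1605.4, so ⟨x⁴⟩ = 1605.4 / 8.8283.
⟨x⁴⟩ = 181.85.

182.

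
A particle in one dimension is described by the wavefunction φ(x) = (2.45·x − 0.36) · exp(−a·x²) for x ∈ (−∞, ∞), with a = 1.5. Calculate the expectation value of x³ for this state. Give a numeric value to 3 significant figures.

-0.130

⟨x³⟩ = ∫ x³·|φ|² dx / ∫|φ|² dx (integrals over the domain).
Expand each integrand as polynomial × e^(−2ax²) and use ∫x^(2j)·e^(−2ax²) dx = (2j−1)!!/(4a)^j · √(π/(2a)), odd powers → 0; here √(π/(2a)) = 1.0233.
State is unnormalized: ∫|φ|² dx = 1.1564, and ∫φ*·x³·φ dx = -0.15043, so ⟨x³⟩ = -0.15043 / 1.1564.
⟨x³⟩ = -0.13009.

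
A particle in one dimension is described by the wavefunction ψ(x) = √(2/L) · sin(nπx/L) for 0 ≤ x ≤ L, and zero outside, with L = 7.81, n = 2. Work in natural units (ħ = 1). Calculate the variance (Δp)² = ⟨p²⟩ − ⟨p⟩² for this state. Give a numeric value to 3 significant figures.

Compute ⟨p⟩ and ⟨p²⟩ separately; (Δp)² = ⟨p²⟩ − ⟨p⟩².
d/dx sin(nπx/L) = (nπ/L)·cos(nπx/L) and d²/dx² sin(nπx/L) = −(nπ/L)²·sin(nπx/L); on 0 ≤ x ≤ L, ∫sin²(nπx/L) dx = L/2 and ∫sin(nπx/L)·cos(nπx/L) dx = 0.
⟨p⟩ = 0.0000 and ⟨p²⟩ = 0.64723.
(Δp)² = 0.64723 − (0.0000)² = 0.64723.

0.647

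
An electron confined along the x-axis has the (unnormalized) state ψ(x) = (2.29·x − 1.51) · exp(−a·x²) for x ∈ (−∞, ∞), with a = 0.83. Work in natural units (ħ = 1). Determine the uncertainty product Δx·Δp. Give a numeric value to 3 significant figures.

Δx = √(⟨x²⟩−⟨x⟩²), Δp = √(⟨p²⟩−⟨p⟩²).
Expand each integrand as polynomial × e^(−2ax²) and use ∫x^(2j)·e^(−2ax²) dx = (2j−1)!!/(4a)^j · √(π/(2a)), odd powers → 0; here √(π/(2a)) = 1.3757. Differentiate with the product rule, d/dx e^(−ax²) = −2ax·e^(−ax²).
Normalization: ∫|ψ|² dx = 5.3097.
⟨x⟩ = -0.53971, ⟨x²⟩ = 0.54774 ⇒ Δx = 0.50642.
⟨p⟩ = 0.0000, ⟨p²⟩ = 1.5093 ⇒ Δp = 1.2286.
Δx·Δp = 0.62216.

0.622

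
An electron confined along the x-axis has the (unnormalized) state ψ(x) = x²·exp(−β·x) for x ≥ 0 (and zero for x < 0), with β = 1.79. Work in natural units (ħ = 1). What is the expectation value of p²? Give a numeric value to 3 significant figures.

1.07

p² ψ = −ħ² d²ψ/dx²; ⟨p²⟩ = −ħ² ∫ ψ*·ψ'' dx / ∫|ψ|² dx.
Differentiate x²·exp(−β·x) with the product rule; every integrand then reduces to terms xʲ·e^(−2βx) on [0, ∞), with ∫₀^∞ xʲ·e^(−2βx) dx = j!/(2β)^(j+1).
State is unnormalized: ∫|ψ|² dx = 0.040813, and ∫ψ*·(−ħ² ψ'') dx = 0.043589, so ⟨p²⟩ = 0.043589 / 0.040813.
⟨p²⟩ = 1.0680.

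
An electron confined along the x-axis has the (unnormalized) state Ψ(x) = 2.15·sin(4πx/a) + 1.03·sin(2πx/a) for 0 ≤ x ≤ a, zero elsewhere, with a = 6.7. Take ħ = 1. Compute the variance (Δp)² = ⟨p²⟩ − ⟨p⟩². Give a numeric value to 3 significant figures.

Compute ⟨p⟩ and ⟨p²⟩ separately; (Δp)² = ⟨p²⟩ − ⟨p⟩².
d²/dx² sin(jπx/a) = −(jπ/a)²·sin(jπx/a); on 0 ≤ x ≤ a, ∫sin²(jπx/a) dx = a/2 and ∫sin(jπx/a)·sin(lπx/a) dx = 0 for j ≠ l, so only diagonal terms survive in ∫|Ψ|² and ∫Ψ·Ψ″; ∫Ψ·Ψ′ dx = [Ψ²/2] between the walls = 0.
Normalization: ∫|Ψ|² dx = 19.039.
⟨p⟩ = 0.0000 and ⟨p²⟩ = 3.0253.
(Δp)² = 3.0253 − (0.0000)² = 3.0253.

3.03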